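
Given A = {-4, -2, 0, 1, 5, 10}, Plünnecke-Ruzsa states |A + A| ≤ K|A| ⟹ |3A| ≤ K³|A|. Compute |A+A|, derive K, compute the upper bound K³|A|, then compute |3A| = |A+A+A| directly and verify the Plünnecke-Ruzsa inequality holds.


|A| = 6.
Step 1: Compute A + A by enumerating all 36 pairs.
A + A = {-8, -6, -4, -3, -2, -1, 0, 1, 2, 3, 5, 6, 8, 10, 11, 15, 20}, so |A + A| = 17.
Step 2: Doubling constant K = |A + A|/|A| = 17/6 = 17/6 ≈ 2.8333.
Step 3: Plünnecke-Ruzsa gives |3A| ≤ K³·|A| = (2.8333)³ · 6 ≈ 136.4722.
Step 4: Compute 3A = A + A + A directly by enumerating all triples (a,b,c) ∈ A³; |3A| = 31.
Step 5: Check 31 ≤ 136.4722? Yes ✓.

K = 17/6, Plünnecke-Ruzsa bound K³|A| ≈ 136.4722, |3A| = 31, inequality holds.


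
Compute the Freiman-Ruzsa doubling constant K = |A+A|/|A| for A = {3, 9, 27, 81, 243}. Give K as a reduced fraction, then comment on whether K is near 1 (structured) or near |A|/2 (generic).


|A| = 5.
Compute A + A by enumerating all 25 pairs.
A + A = {6, 12, 18, 30, 36, 54, 84, 90, 108, 162, 246, 252, 270, 324, 486}, so |A + A| = 15.
K = |A + A| / |A| = 15/5 = 3/1 ≈ 3.0000.
Reference: AP of size 5 gives K = 9/5 ≈ 1.8000; a fully generic set of size 5 gives K ≈ 3.0000.

|A| = 5, |A + A| = 15, K = 15/5 = 3/1.


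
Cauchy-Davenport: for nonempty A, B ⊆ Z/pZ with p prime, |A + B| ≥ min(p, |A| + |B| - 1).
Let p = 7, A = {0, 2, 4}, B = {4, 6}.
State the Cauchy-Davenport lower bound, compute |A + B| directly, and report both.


Cauchy-Davenport: |A + B| ≥ min(p, |A| + |B| - 1) for A, B nonempty in Z/pZ.
|A| = 3, |B| = 2, p = 7.
CD lower bound = min(7, 3 + 2 - 1) = min(7, 4) = 4.
Compute A + B mod 7 directly:
a = 0: 0+4=4, 0+6=6
a = 2: 2+4=6, 2+6=1
a = 4: 4+4=1, 4+6=3
A + B = {1, 3, 4, 6}, so |A + B| = 4.
Verify: 4 ≥ 4? Yes ✓.

CD lower bound = 4, actual |A + B| = 4.


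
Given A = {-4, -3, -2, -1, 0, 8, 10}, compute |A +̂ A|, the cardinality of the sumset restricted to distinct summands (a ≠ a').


Restricted sumset: A +̂ A = {a + a' : a ∈ A, a' ∈ A, a ≠ a'}.
Equivalently, take A + A and drop any sum 2a that is achievable ONLY as a + a for a ∈ A (i.e. sums representable only with equal summands).
Enumerate pairs (a, a') with a < a' (symmetric, so each unordered pair gives one sum; this covers all a ≠ a'):
  -4 + -3 = -7
  -4 + -2 = -6
  -4 + -1 = -5
  -4 + 0 = -4
  -4 + 8 = 4
  -4 + 10 = 6
  -3 + -2 = -5
  -3 + -1 = -4
  -3 + 0 = -3
  -3 + 8 = 5
  -3 + 10 = 7
  -2 + -1 = -3
  -2 + 0 = -2
  -2 + 8 = 6
  -2 + 10 = 8
  -1 + 0 = -1
  -1 + 8 = 7
  -1 + 10 = 9
  0 + 8 = 8
  0 + 10 = 10
  8 + 10 = 18
Collected distinct sums: {-7, -6, -5, -4, -3, -2, -1, 4, 5, 6, 7, 8, 9, 10, 18}
|A +̂ A| = 15
(Reference bound: |A +̂ A| ≥ 2|A| - 3 for |A| ≥ 2, with |A| = 7 giving ≥ 11.)

|A +̂ A| = 15


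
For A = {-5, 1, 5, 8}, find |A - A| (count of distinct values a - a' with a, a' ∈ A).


A - A = {a - a' : a, a' ∈ A}; |A| = 4.
Bounds: 2|A|-1 ≤ |A - A| ≤ |A|² - |A| + 1, i.e. 7 ≤ |A - A| ≤ 13.
Note: 0 ∈ A - A always (from a - a). The set is symmetric: if d ∈ A - A then -d ∈ A - A.
Enumerate nonzero differences d = a - a' with a > a' (then include -d):
Positive differences: {3, 4, 6, 7, 10, 13}
Full difference set: {0} ∪ (positive diffs) ∪ (negative diffs).
|A - A| = 1 + 2·6 = 13 (matches direct enumeration: 13).

|A - A| = 13


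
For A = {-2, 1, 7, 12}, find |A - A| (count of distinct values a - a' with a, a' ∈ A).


A - A = {a - a' : a, a' ∈ A}; |A| = 4.
Bounds: 2|A|-1 ≤ |A - A| ≤ |A|² - |A| + 1, i.e. 7 ≤ |A - A| ≤ 13.
Note: 0 ∈ A - A always (from a - a). The set is symmetric: if d ∈ A - A then -d ∈ A - A.
Enumerate nonzero differences d = a - a' with a > a' (then include -d):
Positive differences: {3, 5, 6, 9, 11, 14}
Full difference set: {0} ∪ (positive diffs) ∪ (negative diffs).
|A - A| = 1 + 2·6 = 13 (matches direct enumeration: 13).

|A - A| = 13


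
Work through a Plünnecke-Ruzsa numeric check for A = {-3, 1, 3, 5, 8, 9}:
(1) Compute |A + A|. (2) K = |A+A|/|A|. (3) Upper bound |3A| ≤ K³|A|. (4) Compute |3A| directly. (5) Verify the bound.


|A| = 6.
Step 1: Compute A + A by enumerating all 36 pairs.
A + A = {-6, -2, 0, 2, 4, 5, 6, 8, 9, 10, 11, 12, 13, 14, 16, 17, 18}, so |A + A| = 17.
Step 2: Doubling constant K = |A + A|/|A| = 17/6 = 17/6 ≈ 2.8333.
Step 3: Plünnecke-Ruzsa gives |3A| ≤ K³·|A| = (2.8333)³ · 6 ≈ 136.4722.
Step 4: Compute 3A = A + A + A directly by enumerating all triples (a,b,c) ∈ A³; |3A| = 30.
Step 5: Check 30 ≤ 136.4722? Yes ✓.

K = 17/6, Plünnecke-Ruzsa bound K³|A| ≈ 136.4722, |3A| = 30, inequality holds.


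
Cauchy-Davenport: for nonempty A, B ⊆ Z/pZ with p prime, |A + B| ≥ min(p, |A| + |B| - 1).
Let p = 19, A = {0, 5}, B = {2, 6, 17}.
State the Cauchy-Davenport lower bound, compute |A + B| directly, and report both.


Cauchy-Davenport: |A + B| ≥ min(p, |A| + |B| - 1) for A, B nonempty in Z/pZ.
|A| = 2, |B| = 3, p = 19.
CD lower bound = min(19, 2 + 3 - 1) = min(19, 4) = 4.
Compute A + B mod 19 directly:
a = 0: 0+2=2, 0+6=6, 0+17=17
a = 5: 5+2=7, 5+6=11, 5+17=3
A + B = {2, 3, 6, 7, 11, 17}, so |A + B| = 6.
Verify: 6 ≥ 4? Yes ✓.

CD lower bound = 4, actual |A + B| = 6.


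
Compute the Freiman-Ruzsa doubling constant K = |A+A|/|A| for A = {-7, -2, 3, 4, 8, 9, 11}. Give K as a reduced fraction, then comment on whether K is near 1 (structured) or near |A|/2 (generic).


|A| = 7.
Compute A + A by enumerating all 49 pairs.
A + A = {-14, -9, -4, -3, 1, 2, 4, 6, 7, 8, 9, 11, 12, 13, 14, 15, 16, 17, 18, 19, 20, 22}, so |A + A| = 22.
K = |A + A| / |A| = 22/7 (already in lowest terms) ≈ 3.1429.
Reference: AP of size 7 gives K = 13/7 ≈ 1.8571; a fully generic set of size 7 gives K ≈ 4.0000.

|A| = 7, |A + A| = 22, K = 22/7.


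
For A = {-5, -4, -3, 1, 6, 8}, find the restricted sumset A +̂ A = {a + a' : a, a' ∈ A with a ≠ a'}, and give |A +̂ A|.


Restricted sumset: A +̂ A = {a + a' : a ∈ A, a' ∈ A, a ≠ a'}.
Equivalently, take A + A and drop any sum 2a that is achievable ONLY as a + a for a ∈ A (i.e. sums representable only with equal summands).
Enumerate pairs (a, a') with a < a' (symmetric, so each unordered pair gives one sum; this covers all a ≠ a'):
  -5 + -4 = -9
  -5 + -3 = -8
  -5 + 1 = -4
  -5 + 6 = 1
  -5 + 8 = 3
  -4 + -3 = -7
  -4 + 1 = -3
  -4 + 6 = 2
  -4 + 8 = 4
  -3 + 1 = -2
  -3 + 6 = 3
  -3 + 8 = 5
  1 + 6 = 7
  1 + 8 = 9
  6 + 8 = 14
Collected distinct sums: {-9, -8, -7, -4, -3, -2, 1, 2, 3, 4, 5, 7, 9, 14}
|A +̂ A| = 14
(Reference bound: |A +̂ A| ≥ 2|A| - 3 for |A| ≥ 2, with |A| = 6 giving ≥ 9.)

|A +̂ A| = 14


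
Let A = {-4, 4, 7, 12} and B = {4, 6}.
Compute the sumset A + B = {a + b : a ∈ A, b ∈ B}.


A + B = {a + b : a ∈ A, b ∈ B}.
Enumerate all |A|·|B| = 4·2 = 8 pairs (a, b) and collect distinct sums.
a = -4: -4+4=0, -4+6=2
a = 4: 4+4=8, 4+6=10
a = 7: 7+4=11, 7+6=13
a = 12: 12+4=16, 12+6=18
Collecting distinct sums: A + B = {0, 2, 8, 10, 11, 13, 16, 18}
|A + B| = 8

A + B = {0, 2, 8, 10, 11, 13, 16, 18}


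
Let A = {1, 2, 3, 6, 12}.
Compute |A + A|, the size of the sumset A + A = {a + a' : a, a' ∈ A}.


A + A = {a + a' : a, a' ∈ A}; |A| = 5.
General bounds: 2|A| - 1 ≤ |A + A| ≤ |A|(|A|+1)/2, i.e. 9 ≤ |A + A| ≤ 15.
Lower bound 2|A|-1 is attained iff A is an arithmetic progression.
Enumerate sums a + a' for a ≤ a' (symmetric, so this suffices):
a = 1: 1+1=2, 1+2=3, 1+3=4, 1+6=7, 1+12=13
a = 2: 2+2=4, 2+3=5, 2+6=8, 2+12=14
a = 3: 3+3=6, 3+6=9, 3+12=15
a = 6: 6+6=12, 6+12=18
a = 12: 12+12=24
Distinct sums: {2, 3, 4, 5, 6, 7, 8, 9, 12, 13, 14, 15, 18, 24}
|A + A| = 14

|A + A| = 14


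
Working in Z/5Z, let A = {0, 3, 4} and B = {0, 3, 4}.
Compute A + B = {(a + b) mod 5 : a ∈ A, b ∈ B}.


Work in Z/5Z: reduce every sum a + b modulo 5.
Enumerate all 9 pairs:
a = 0: 0+0=0, 0+3=3, 0+4=4
a = 3: 3+0=3, 3+3=1, 3+4=2
a = 4: 4+0=4, 4+3=2, 4+4=3
Distinct residues collected: {0, 1, 2, 3, 4}
|A + B| = 5 (out of 5 total residues).

A + B = {0, 1, 2, 3, 4}


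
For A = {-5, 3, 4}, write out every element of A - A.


A - A = {a - a' : a, a' ∈ A}.
Compute a - a' for each ordered pair (a, a'):
a = -5: -5--5=0, -5-3=-8, -5-4=-9
a = 3: 3--5=8, 3-3=0, 3-4=-1
a = 4: 4--5=9, 4-3=1, 4-4=0
Collecting distinct values (and noting 0 appears from a-a):
A - A = {-9, -8, -1, 0, 1, 8, 9}
|A - A| = 7

A - A = {-9, -8, -1, 0, 1, 8, 9}


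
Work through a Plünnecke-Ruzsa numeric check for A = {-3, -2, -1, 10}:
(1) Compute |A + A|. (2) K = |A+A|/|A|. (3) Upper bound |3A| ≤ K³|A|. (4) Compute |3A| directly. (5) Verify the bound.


|A| = 4.
Step 1: Compute A + A by enumerating all 16 pairs.
A + A = {-6, -5, -4, -3, -2, 7, 8, 9, 20}, so |A + A| = 9.
Step 2: Doubling constant K = |A + A|/|A| = 9/4 = 9/4 ≈ 2.2500.
Step 3: Plünnecke-Ruzsa gives |3A| ≤ K³·|A| = (2.2500)³ · 4 ≈ 45.5625.
Step 4: Compute 3A = A + A + A directly by enumerating all triples (a,b,c) ∈ A³; |3A| = 16.
Step 5: Check 16 ≤ 45.5625? Yes ✓.

K = 9/4, Plünnecke-Ruzsa bound K³|A| ≈ 45.5625, |3A| = 16, inequality holds.


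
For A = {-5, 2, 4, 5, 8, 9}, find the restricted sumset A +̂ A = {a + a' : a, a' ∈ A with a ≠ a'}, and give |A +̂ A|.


Restricted sumset: A +̂ A = {a + a' : a ∈ A, a' ∈ A, a ≠ a'}.
Equivalently, take A + A and drop any sum 2a that is achievable ONLY as a + a for a ∈ A (i.e. sums representable only with equal summands).
Enumerate pairs (a, a') with a < a' (symmetric, so each unordered pair gives one sum; this covers all a ≠ a'):
  -5 + 2 = -3
  -5 + 4 = -1
  -5 + 5 = 0
  -5 + 8 = 3
  -5 + 9 = 4
  2 + 4 = 6
  2 + 5 = 7
  2 + 8 = 10
  2 + 9 = 11
  4 + 5 = 9
  4 + 8 = 12
  4 + 9 = 13
  5 + 8 = 13
  5 + 9 = 14
  8 + 9 = 17
Collected distinct sums: {-3, -1, 0, 3, 4, 6, 7, 9, 10, 11, 12, 13, 14, 17}
|A +̂ A| = 14
(Reference bound: |A +̂ A| ≥ 2|A| - 3 for |A| ≥ 2, with |A| = 6 giving ≥ 9.)

|A +̂ A| = 14


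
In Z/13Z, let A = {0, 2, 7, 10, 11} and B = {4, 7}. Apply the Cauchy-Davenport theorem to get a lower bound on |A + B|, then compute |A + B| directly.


Cauchy-Davenport: |A + B| ≥ min(p, |A| + |B| - 1) for A, B nonempty in Z/pZ.
|A| = 5, |B| = 2, p = 13.
CD lower bound = min(13, 5 + 2 - 1) = min(13, 6) = 6.
Compute A + B mod 13 directly:
a = 0: 0+4=4, 0+7=7
a = 2: 2+4=6, 2+7=9
a = 7: 7+4=11, 7+7=1
a = 10: 10+4=1, 10+7=4
a = 11: 11+4=2, 11+7=5
A + B = {1, 2, 4, 5, 6, 7, 9, 11}, so |A + B| = 8.
Verify: 8 ≥ 6? Yes ✓.

CD lower bound = 6, actual |A + B| = 8.


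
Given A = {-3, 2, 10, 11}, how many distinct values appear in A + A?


A + A = {a + a' : a, a' ∈ A}; |A| = 4.
General bounds: 2|A| - 1 ≤ |A + A| ≤ |A|(|A|+1)/2, i.e. 7 ≤ |A + A| ≤ 10.
Lower bound 2|A|-1 is attained iff A is an arithmetic progression.
Enumerate sums a + a' for a ≤ a' (symmetric, so this suffices):
a = -3: -3+-3=-6, -3+2=-1, -3+10=7, -3+11=8
a = 2: 2+2=4, 2+10=12, 2+11=13
a = 10: 10+10=20, 10+11=21
a = 11: 11+11=22
Distinct sums: {-6, -1, 4, 7, 8, 12, 13, 20, 21, 22}
|A + A| = 10

|A + A| = 10


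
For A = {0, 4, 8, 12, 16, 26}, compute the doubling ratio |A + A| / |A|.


|A| = 6.
Compute A + A by enumerating all 36 pairs.
A + A = {0, 4, 8, 12, 16, 20, 24, 26, 28, 30, 32, 34, 38, 42, 52}, so |A + A| = 15.
K = |A + A| / |A| = 15/6 = 5/2 ≈ 2.5000.
Reference: AP of size 6 gives K = 11/6 ≈ 1.8333; a fully generic set of size 6 gives K ≈ 3.5000.

|A| = 6, |A + A| = 15, K = 15/6 = 5/2.


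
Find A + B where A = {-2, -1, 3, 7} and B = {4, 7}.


A + B = {a + b : a ∈ A, b ∈ B}.
Enumerate all |A|·|B| = 4·2 = 8 pairs (a, b) and collect distinct sums.
a = -2: -2+4=2, -2+7=5
a = -1: -1+4=3, -1+7=6
a = 3: 3+4=7, 3+7=10
a = 7: 7+4=11, 7+7=14
Collecting distinct sums: A + B = {2, 3, 5, 6, 7, 10, 11, 14}
|A + B| = 8

A + B = {2, 3, 5, 6, 7, 10, 11, 14}


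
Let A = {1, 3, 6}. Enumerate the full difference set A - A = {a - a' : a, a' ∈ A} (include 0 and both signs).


A - A = {a - a' : a, a' ∈ A}.
Compute a - a' for each ordered pair (a, a'):
a = 1: 1-1=0, 1-3=-2, 1-6=-5
a = 3: 3-1=2, 3-3=0, 3-6=-3
a = 6: 6-1=5, 6-3=3, 6-6=0
Collecting distinct values (and noting 0 appears from a-a):
A - A = {-5, -3, -2, 0, 2, 3, 5}
|A - A| = 7

A - A = {-5, -3, -2, 0, 2, 3, 5}


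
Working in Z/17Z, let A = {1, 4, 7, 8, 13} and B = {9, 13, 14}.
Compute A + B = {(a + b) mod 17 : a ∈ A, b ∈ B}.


Work in Z/17Z: reduce every sum a + b modulo 17.
Enumerate all 15 pairs:
a = 1: 1+9=10, 1+13=14, 1+14=15
a = 4: 4+9=13, 4+13=0, 4+14=1
a = 7: 7+9=16, 7+13=3, 7+14=4
a = 8: 8+9=0, 8+13=4, 8+14=5
a = 13: 13+9=5, 13+13=9, 13+14=10
Distinct residues collected: {0, 1, 3, 4, 5, 9, 10, 13, 14, 15, 16}
|A + B| = 11 (out of 17 total residues).

A + B = {0, 1, 3, 4, 5, 9, 10, 13, 14, 15, 16}


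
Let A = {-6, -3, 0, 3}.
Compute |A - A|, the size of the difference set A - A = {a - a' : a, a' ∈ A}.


A - A = {a - a' : a, a' ∈ A}; |A| = 4.
Bounds: 2|A|-1 ≤ |A - A| ≤ |A|² - |A| + 1, i.e. 7 ≤ |A - A| ≤ 13.
Note: 0 ∈ A - A always (from a - a). The set is symmetric: if d ∈ A - A then -d ∈ A - A.
Enumerate nonzero differences d = a - a' with a > a' (then include -d):
Positive differences: {3, 6, 9}
Full difference set: {0} ∪ (positive diffs) ∪ (negative diffs).
|A - A| = 1 + 2·3 = 7 (matches direct enumeration: 7).

|A - A| = 7


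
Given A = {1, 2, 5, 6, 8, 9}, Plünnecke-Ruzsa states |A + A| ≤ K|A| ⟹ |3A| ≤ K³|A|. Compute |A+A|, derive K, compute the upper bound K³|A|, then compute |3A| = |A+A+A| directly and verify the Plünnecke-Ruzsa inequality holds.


|A| = 6.
Step 1: Compute A + A by enumerating all 36 pairs.
A + A = {2, 3, 4, 6, 7, 8, 9, 10, 11, 12, 13, 14, 15, 16, 17, 18}, so |A + A| = 16.
Step 2: Doubling constant K = |A + A|/|A| = 16/6 = 16/6 ≈ 2.6667.
Step 3: Plünnecke-Ruzsa gives |3A| ≤ K³·|A| = (2.6667)³ · 6 ≈ 113.7778.
Step 4: Compute 3A = A + A + A directly by enumerating all triples (a,b,c) ∈ A³; |3A| = 25.
Step 5: Check 25 ≤ 113.7778? Yes ✓.

K = 16/6, Plünnecke-Ruzsa bound K³|A| ≈ 113.7778, |3A| = 25, inequality holds.


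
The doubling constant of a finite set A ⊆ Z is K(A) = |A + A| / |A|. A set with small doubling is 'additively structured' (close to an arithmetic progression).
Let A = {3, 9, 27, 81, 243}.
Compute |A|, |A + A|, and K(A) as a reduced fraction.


|A| = 5.
Compute A + A by enumerating all 25 pairs.
A + A = {6, 12, 18, 30, 36, 54, 84, 90, 108, 162, 246, 252, 270, 324, 486}, so |A + A| = 15.
K = |A + A| / |A| = 15/5 = 3/1 ≈ 3.0000.
Reference: AP of size 5 gives K = 9/5 ≈ 1.8000; a fully generic set of size 5 gives K ≈ 3.0000.

|A| = 5, |A + A| = 15, K = 15/5 = 3/1.


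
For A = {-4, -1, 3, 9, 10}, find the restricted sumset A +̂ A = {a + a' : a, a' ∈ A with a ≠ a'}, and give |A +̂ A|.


Restricted sumset: A +̂ A = {a + a' : a ∈ A, a' ∈ A, a ≠ a'}.
Equivalently, take A + A and drop any sum 2a that is achievable ONLY as a + a for a ∈ A (i.e. sums representable only with equal summands).
Enumerate pairs (a, a') with a < a' (symmetric, so each unordered pair gives one sum; this covers all a ≠ a'):
  -4 + -1 = -5
  -4 + 3 = -1
  -4 + 9 = 5
  -4 + 10 = 6
  -1 + 3 = 2
  -1 + 9 = 8
  -1 + 10 = 9
  3 + 9 = 12
  3 + 10 = 13
  9 + 10 = 19
Collected distinct sums: {-5, -1, 2, 5, 6, 8, 9, 12, 13, 19}
|A +̂ A| = 10
(Reference bound: |A +̂ A| ≥ 2|A| - 3 for |A| ≥ 2, with |A| = 5 giving ≥ 7.)

|A +̂ A| = 10


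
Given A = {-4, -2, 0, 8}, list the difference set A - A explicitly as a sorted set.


A - A = {a - a' : a, a' ∈ A}.
Compute a - a' for each ordered pair (a, a'):
a = -4: -4--4=0, -4--2=-2, -4-0=-4, -4-8=-12
a = -2: -2--4=2, -2--2=0, -2-0=-2, -2-8=-10
a = 0: 0--4=4, 0--2=2, 0-0=0, 0-8=-8
a = 8: 8--4=12, 8--2=10, 8-0=8, 8-8=0
Collecting distinct values (and noting 0 appears from a-a):
A - A = {-12, -10, -8, -4, -2, 0, 2, 4, 8, 10, 12}
|A - A| = 11

A - A = {-12, -10, -8, -4, -2, 0, 2, 4, 8, 10, 12}


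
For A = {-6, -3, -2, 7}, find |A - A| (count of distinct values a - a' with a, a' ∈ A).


A - A = {a - a' : a, a' ∈ A}; |A| = 4.
Bounds: 2|A|-1 ≤ |A - A| ≤ |A|² - |A| + 1, i.e. 7 ≤ |A - A| ≤ 13.
Note: 0 ∈ A - A always (from a - a). The set is symmetric: if d ∈ A - A then -d ∈ A - A.
Enumerate nonzero differences d = a - a' with a > a' (then include -d):
Positive differences: {1, 3, 4, 9, 10, 13}
Full difference set: {0} ∪ (positive diffs) ∪ (negative diffs).
|A - A| = 1 + 2·6 = 13 (matches direct enumeration: 13).

|A - A| = 13


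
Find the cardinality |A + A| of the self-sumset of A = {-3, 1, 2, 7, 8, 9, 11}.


A + A = {a + a' : a, a' ∈ A}; |A| = 7.
General bounds: 2|A| - 1 ≤ |A + A| ≤ |A|(|A|+1)/2, i.e. 13 ≤ |A + A| ≤ 28.
Lower bound 2|A|-1 is attained iff A is an arithmetic progression.
Enumerate sums a + a' for a ≤ a' (symmetric, so this suffices):
a = -3: -3+-3=-6, -3+1=-2, -3+2=-1, -3+7=4, -3+8=5, -3+9=6, -3+11=8
a = 1: 1+1=2, 1+2=3, 1+7=8, 1+8=9, 1+9=10, 1+11=12
a = 2: 2+2=4, 2+7=9, 2+8=10, 2+9=11, 2+11=13
a = 7: 7+7=14, 7+8=15, 7+9=16, 7+11=18
a = 8: 8+8=16, 8+9=17, 8+11=19
a = 9: 9+9=18, 9+11=20
a = 11: 11+11=22
Distinct sums: {-6, -2, -1, 2, 3, 4, 5, 6, 8, 9, 10, 11, 12, 13, 14, 15, 16, 17, 18, 19, 20, 22}
|A + A| = 22

|A + A| = 22


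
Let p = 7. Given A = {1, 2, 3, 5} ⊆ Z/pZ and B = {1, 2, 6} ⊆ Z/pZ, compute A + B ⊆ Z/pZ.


Work in Z/7Z: reduce every sum a + b modulo 7.
Enumerate all 12 pairs:
a = 1: 1+1=2, 1+2=3, 1+6=0
a = 2: 2+1=3, 2+2=4, 2+6=1
a = 3: 3+1=4, 3+2=5, 3+6=2
a = 5: 5+1=6, 5+2=0, 5+6=4
Distinct residues collected: {0, 1, 2, 3, 4, 5, 6}
|A + B| = 7 (out of 7 total residues).

A + B = {0, 1, 2, 3, 4, 5, 6}


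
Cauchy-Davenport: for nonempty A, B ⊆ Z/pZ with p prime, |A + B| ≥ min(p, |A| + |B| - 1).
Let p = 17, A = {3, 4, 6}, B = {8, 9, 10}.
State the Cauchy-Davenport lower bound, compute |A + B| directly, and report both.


Cauchy-Davenport: |A + B| ≥ min(p, |A| + |B| - 1) for A, B nonempty in Z/pZ.
|A| = 3, |B| = 3, p = 17.
CD lower bound = min(17, 3 + 3 - 1) = min(17, 5) = 5.
Compute A + B mod 17 directly:
a = 3: 3+8=11, 3+9=12, 3+10=13
a = 4: 4+8=12, 4+9=13, 4+10=14
a = 6: 6+8=14, 6+9=15, 6+10=16
A + B = {11, 12, 13, 14, 15, 16}, so |A + B| = 6.
Verify: 6 ≥ 5? Yes ✓.

CD lower bound = 5, actual |A + B| = 6.


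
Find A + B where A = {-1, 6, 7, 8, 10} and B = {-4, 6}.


A + B = {a + b : a ∈ A, b ∈ B}.
Enumerate all |A|·|B| = 5·2 = 10 pairs (a, b) and collect distinct sums.
a = -1: -1+-4=-5, -1+6=5
a = 6: 6+-4=2, 6+6=12
a = 7: 7+-4=3, 7+6=13
a = 8: 8+-4=4, 8+6=14
a = 10: 10+-4=6, 10+6=16
Collecting distinct sums: A + B = {-5, 2, 3, 4, 5, 6, 12, 13, 14, 16}
|A + B| = 10

A + B = {-5, 2, 3, 4, 5, 6, 12, 13, 14, 16}


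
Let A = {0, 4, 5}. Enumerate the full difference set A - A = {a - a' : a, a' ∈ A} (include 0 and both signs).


A - A = {a - a' : a, a' ∈ A}.
Compute a - a' for each ordered pair (a, a'):
a = 0: 0-0=0, 0-4=-4, 0-5=-5
a = 4: 4-0=4, 4-4=0, 4-5=-1
a = 5: 5-0=5, 5-4=1, 5-5=0
Collecting distinct values (and noting 0 appears from a-a):
A - A = {-5, -4, -1, 0, 1, 4, 5}
|A - A| = 7

A - A = {-5, -4, -1, 0, 1, 4, 5}


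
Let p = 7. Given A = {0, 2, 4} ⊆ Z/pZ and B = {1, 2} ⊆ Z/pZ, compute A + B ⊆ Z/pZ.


Work in Z/7Z: reduce every sum a + b modulo 7.
Enumerate all 6 pairs:
a = 0: 0+1=1, 0+2=2
a = 2: 2+1=3, 2+2=4
a = 4: 4+1=5, 4+2=6
Distinct residues collected: {1, 2, 3, 4, 5, 6}
|A + B| = 6 (out of 7 total residues).

A + B = {1, 2, 3, 4, 5, 6}


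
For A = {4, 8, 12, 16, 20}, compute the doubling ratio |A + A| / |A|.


|A| = 5.
Compute A + A by enumerating all 25 pairs.
A + A = {8, 12, 16, 20, 24, 28, 32, 36, 40}, so |A + A| = 9.
K = |A + A| / |A| = 9/5 (already in lowest terms) ≈ 1.8000.
Reference: AP of size 5 gives K = 9/5 ≈ 1.8000; a fully generic set of size 5 gives K ≈ 3.0000.

|A| = 5, |A + A| = 9, K = 9/5.


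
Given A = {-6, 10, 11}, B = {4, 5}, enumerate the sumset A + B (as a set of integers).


A + B = {a + b : a ∈ A, b ∈ B}.
Enumerate all |A|·|B| = 3·2 = 6 pairs (a, b) and collect distinct sums.
a = -6: -6+4=-2, -6+5=-1
a = 10: 10+4=14, 10+5=15
a = 11: 11+4=15, 11+5=16
Collecting distinct sums: A + B = {-2, -1, 14, 15, 16}
|A + B| = 5

A + B = {-2, -1, 14, 15, 16}


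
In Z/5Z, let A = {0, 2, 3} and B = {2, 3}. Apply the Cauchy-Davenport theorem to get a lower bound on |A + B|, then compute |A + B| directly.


Cauchy-Davenport: |A + B| ≥ min(p, |A| + |B| - 1) for A, B nonempty in Z/pZ.
|A| = 3, |B| = 2, p = 5.
CD lower bound = min(5, 3 + 2 - 1) = min(5, 4) = 4.
Compute A + B mod 5 directly:
a = 0: 0+2=2, 0+3=3
a = 2: 2+2=4, 2+3=0
a = 3: 3+2=0, 3+3=1
A + B = {0, 1, 2, 3, 4}, so |A + B| = 5.
Verify: 5 ≥ 4? Yes ✓.

CD lower bound = 4, actual |A + B| = 5.


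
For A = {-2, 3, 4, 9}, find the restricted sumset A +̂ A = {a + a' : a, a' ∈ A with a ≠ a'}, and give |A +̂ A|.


Restricted sumset: A +̂ A = {a + a' : a ∈ A, a' ∈ A, a ≠ a'}.
Equivalently, take A + A and drop any sum 2a that is achievable ONLY as a + a for a ∈ A (i.e. sums representable only with equal summands).
Enumerate pairs (a, a') with a < a' (symmetric, so each unordered pair gives one sum; this covers all a ≠ a'):
  -2 + 3 = 1
  -2 + 4 = 2
  -2 + 9 = 7
  3 + 4 = 7
  3 + 9 = 12
  4 + 9 = 13
Collected distinct sums: {1, 2, 7, 12, 13}
|A +̂ A| = 5
(Reference bound: |A +̂ A| ≥ 2|A| - 3 for |A| ≥ 2, with |A| = 4 giving ≥ 5.)

|A +̂ A| = 5


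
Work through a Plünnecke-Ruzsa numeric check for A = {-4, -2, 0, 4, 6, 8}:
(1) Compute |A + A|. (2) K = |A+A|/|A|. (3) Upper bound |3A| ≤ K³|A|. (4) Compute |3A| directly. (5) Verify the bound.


|A| = 6.
Step 1: Compute A + A by enumerating all 36 pairs.
A + A = {-8, -6, -4, -2, 0, 2, 4, 6, 8, 10, 12, 14, 16}, so |A + A| = 13.
Step 2: Doubling constant K = |A + A|/|A| = 13/6 = 13/6 ≈ 2.1667.
Step 3: Plünnecke-Ruzsa gives |3A| ≤ K³·|A| = (2.1667)³ · 6 ≈ 61.0278.
Step 4: Compute 3A = A + A + A directly by enumerating all triples (a,b,c) ∈ A³; |3A| = 19.
Step 5: Check 19 ≤ 61.0278? Yes ✓.

K = 13/6, Plünnecke-Ruzsa bound K³|A| ≈ 61.0278, |3A| = 19, inequality holds.


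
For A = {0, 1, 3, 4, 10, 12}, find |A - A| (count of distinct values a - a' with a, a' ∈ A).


A - A = {a - a' : a, a' ∈ A}; |A| = 6.
Bounds: 2|A|-1 ≤ |A - A| ≤ |A|² - |A| + 1, i.e. 11 ≤ |A - A| ≤ 31.
Note: 0 ∈ A - A always (from a - a). The set is symmetric: if d ∈ A - A then -d ∈ A - A.
Enumerate nonzero differences d = a - a' with a > a' (then include -d):
Positive differences: {1, 2, 3, 4, 6, 7, 8, 9, 10, 11, 12}
Full difference set: {0} ∪ (positive diffs) ∪ (negative diffs).
|A - A| = 1 + 2·11 = 23 (matches direct enumeration: 23).

|A - A| = 23


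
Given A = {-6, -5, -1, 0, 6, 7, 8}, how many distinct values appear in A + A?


A + A = {a + a' : a, a' ∈ A}; |A| = 7.
General bounds: 2|A| - 1 ≤ |A + A| ≤ |A|(|A|+1)/2, i.e. 13 ≤ |A + A| ≤ 28.
Lower bound 2|A|-1 is attained iff A is an arithmetic progression.
Enumerate sums a + a' for a ≤ a' (symmetric, so this suffices):
a = -6: -6+-6=-12, -6+-5=-11, -6+-1=-7, -6+0=-6, -6+6=0, -6+7=1, -6+8=2
a = -5: -5+-5=-10, -5+-1=-6, -5+0=-5, -5+6=1, -5+7=2, -5+8=3
a = -1: -1+-1=-2, -1+0=-1, -1+6=5, -1+7=6, -1+8=7
a = 0: 0+0=0, 0+6=6, 0+7=7, 0+8=8
a = 6: 6+6=12, 6+7=13, 6+8=14
a = 7: 7+7=14, 7+8=15
a = 8: 8+8=16
Distinct sums: {-12, -11, -10, -7, -6, -5, -2, -1, 0, 1, 2, 3, 5, 6, 7, 8, 12, 13, 14, 15, 16}
|A + A| = 21

|A + A| = 21


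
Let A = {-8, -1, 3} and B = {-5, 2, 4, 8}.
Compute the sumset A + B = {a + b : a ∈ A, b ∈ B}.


A + B = {a + b : a ∈ A, b ∈ B}.
Enumerate all |A|·|B| = 3·4 = 12 pairs (a, b) and collect distinct sums.
a = -8: -8+-5=-13, -8+2=-6, -8+4=-4, -8+8=0
a = -1: -1+-5=-6, -1+2=1, -1+4=3, -1+8=7
a = 3: 3+-5=-2, 3+2=5, 3+4=7, 3+8=11
Collecting distinct sums: A + B = {-13, -6, -4, -2, 0, 1, 3, 5, 7, 11}
|A + B| = 10

A + B = {-13, -6, -4, -2, 0, 1, 3, 5, 7, 11}


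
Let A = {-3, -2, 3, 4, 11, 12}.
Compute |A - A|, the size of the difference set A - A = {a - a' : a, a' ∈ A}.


A - A = {a - a' : a, a' ∈ A}; |A| = 6.
Bounds: 2|A|-1 ≤ |A - A| ≤ |A|² - |A| + 1, i.e. 11 ≤ |A - A| ≤ 31.
Note: 0 ∈ A - A always (from a - a). The set is symmetric: if d ∈ A - A then -d ∈ A - A.
Enumerate nonzero differences d = a - a' with a > a' (then include -d):
Positive differences: {1, 5, 6, 7, 8, 9, 13, 14, 15}
Full difference set: {0} ∪ (positive diffs) ∪ (negative diffs).
|A - A| = 1 + 2·9 = 19 (matches direct enumeration: 19).

|A - A| = 19


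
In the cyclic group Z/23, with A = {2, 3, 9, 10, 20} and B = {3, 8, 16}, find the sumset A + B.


Work in Z/23Z: reduce every sum a + b modulo 23.
Enumerate all 15 pairs:
a = 2: 2+3=5, 2+8=10, 2+16=18
a = 3: 3+3=6, 3+8=11, 3+16=19
a = 9: 9+3=12, 9+8=17, 9+16=2
a = 10: 10+3=13, 10+8=18, 10+16=3
a = 20: 20+3=0, 20+8=5, 20+16=13
Distinct residues collected: {0, 2, 3, 5, 6, 10, 11, 12, 13, 17, 18, 19}
|A + B| = 12 (out of 23 total residues).

A + B = {0, 2, 3, 5, 6, 10, 11, 12, 13, 17, 18, 19}


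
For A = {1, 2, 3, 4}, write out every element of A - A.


A - A = {a - a' : a, a' ∈ A}.
Compute a - a' for each ordered pair (a, a'):
a = 1: 1-1=0, 1-2=-1, 1-3=-2, 1-4=-3
a = 2: 2-1=1, 2-2=0, 2-3=-1, 2-4=-2
a = 3: 3-1=2, 3-2=1, 3-3=0, 3-4=-1
a = 4: 4-1=3, 4-2=2, 4-3=1, 4-4=0
Collecting distinct values (and noting 0 appears from a-a):
A - A = {-3, -2, -1, 0, 1, 2, 3}
|A - A| = 7

A - A = {-3, -2, -1, 0, 1, 2, 3}


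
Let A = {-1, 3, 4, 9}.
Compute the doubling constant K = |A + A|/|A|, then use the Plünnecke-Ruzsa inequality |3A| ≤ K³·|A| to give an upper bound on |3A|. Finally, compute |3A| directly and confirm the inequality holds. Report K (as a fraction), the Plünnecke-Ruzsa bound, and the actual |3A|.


|A| = 4.
Step 1: Compute A + A by enumerating all 16 pairs.
A + A = {-2, 2, 3, 6, 7, 8, 12, 13, 18}, so |A + A| = 9.
Step 2: Doubling constant K = |A + A|/|A| = 9/4 = 9/4 ≈ 2.2500.
Step 3: Plünnecke-Ruzsa gives |3A| ≤ K³·|A| = (2.2500)³ · 4 ≈ 45.5625.
Step 4: Compute 3A = A + A + A directly by enumerating all triples (a,b,c) ∈ A³; |3A| = 16.
Step 5: Check 16 ≤ 45.5625? Yes ✓.

K = 9/4, Plünnecke-Ruzsa bound K³|A| ≈ 45.5625, |3A| = 16, inequality holds.


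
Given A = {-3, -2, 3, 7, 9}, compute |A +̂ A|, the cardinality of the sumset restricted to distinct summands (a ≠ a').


Restricted sumset: A +̂ A = {a + a' : a ∈ A, a' ∈ A, a ≠ a'}.
Equivalently, take A + A and drop any sum 2a that is achievable ONLY as a + a for a ∈ A (i.e. sums representable only with equal summands).
Enumerate pairs (a, a') with a < a' (symmetric, so each unordered pair gives one sum; this covers all a ≠ a'):
  -3 + -2 = -5
  -3 + 3 = 0
  -3 + 7 = 4
  -3 + 9 = 6
  -2 + 3 = 1
  -2 + 7 = 5
  -2 + 9 = 7
  3 + 7 = 10
  3 + 9 = 12
  7 + 9 = 16
Collected distinct sums: {-5, 0, 1, 4, 5, 6, 7, 10, 12, 16}
|A +̂ A| = 10
(Reference bound: |A +̂ A| ≥ 2|A| - 3 for |A| ≥ 2, with |A| = 5 giving ≥ 7.)

|A +̂ A| = 10


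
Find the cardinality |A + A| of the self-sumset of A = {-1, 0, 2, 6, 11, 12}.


A + A = {a + a' : a, a' ∈ A}; |A| = 6.
General bounds: 2|A| - 1 ≤ |A + A| ≤ |A|(|A|+1)/2, i.e. 11 ≤ |A + A| ≤ 21.
Lower bound 2|A|-1 is attained iff A is an arithmetic progression.
Enumerate sums a + a' for a ≤ a' (symmetric, so this suffices):
a = -1: -1+-1=-2, -1+0=-1, -1+2=1, -1+6=5, -1+11=10, -1+12=11
a = 0: 0+0=0, 0+2=2, 0+6=6, 0+11=11, 0+12=12
a = 2: 2+2=4, 2+6=8, 2+11=13, 2+12=14
a = 6: 6+6=12, 6+11=17, 6+12=18
a = 11: 11+11=22, 11+12=23
a = 12: 12+12=24
Distinct sums: {-2, -1, 0, 1, 2, 4, 5, 6, 8, 10, 11, 12, 13, 14, 17, 18, 22, 23, 24}
|A + A| = 19

|A + A| = 19


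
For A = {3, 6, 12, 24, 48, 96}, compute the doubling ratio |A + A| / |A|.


|A| = 6.
Compute A + A by enumerating all 36 pairs.
A + A = {6, 9, 12, 15, 18, 24, 27, 30, 36, 48, 51, 54, 60, 72, 96, 99, 102, 108, 120, 144, 192}, so |A + A| = 21.
K = |A + A| / |A| = 21/6 = 7/2 ≈ 3.5000.
Reference: AP of size 6 gives K = 11/6 ≈ 1.8333; a fully generic set of size 6 gives K ≈ 3.5000.

|A| = 6, |A + A| = 21, K = 21/6 = 7/2.


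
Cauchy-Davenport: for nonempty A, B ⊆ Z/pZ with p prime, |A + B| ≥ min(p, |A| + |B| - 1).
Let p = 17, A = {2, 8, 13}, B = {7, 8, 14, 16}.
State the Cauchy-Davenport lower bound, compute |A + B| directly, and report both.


Cauchy-Davenport: |A + B| ≥ min(p, |A| + |B| - 1) for A, B nonempty in Z/pZ.
|A| = 3, |B| = 4, p = 17.
CD lower bound = min(17, 3 + 4 - 1) = min(17, 6) = 6.
Compute A + B mod 17 directly:
a = 2: 2+7=9, 2+8=10, 2+14=16, 2+16=1
a = 8: 8+7=15, 8+8=16, 8+14=5, 8+16=7
a = 13: 13+7=3, 13+8=4, 13+14=10, 13+16=12
A + B = {1, 3, 4, 5, 7, 9, 10, 12, 15, 16}, so |A + B| = 10.
Verify: 10 ≥ 6? Yes ✓.

CD lower bound = 6, actual |A + B| = 10.


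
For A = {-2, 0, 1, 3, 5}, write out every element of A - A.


A - A = {a - a' : a, a' ∈ A}.
Compute a - a' for each ordered pair (a, a'):
a = -2: -2--2=0, -2-0=-2, -2-1=-3, -2-3=-5, -2-5=-7
a = 0: 0--2=2, 0-0=0, 0-1=-1, 0-3=-3, 0-5=-5
a = 1: 1--2=3, 1-0=1, 1-1=0, 1-3=-2, 1-5=-4
a = 3: 3--2=5, 3-0=3, 3-1=2, 3-3=0, 3-5=-2
a = 5: 5--2=7, 5-0=5, 5-1=4, 5-3=2, 5-5=0
Collecting distinct values (and noting 0 appears from a-a):
A - A = {-7, -5, -4, -3, -2, -1, 0, 1, 2, 3, 4, 5, 7}
|A - A| = 13

A - A = {-7, -5, -4, -3, -2, -1, 0, 1, 2, 3, 4, 5, 7}


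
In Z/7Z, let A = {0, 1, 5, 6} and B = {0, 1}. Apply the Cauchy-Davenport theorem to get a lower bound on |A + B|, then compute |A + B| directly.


Cauchy-Davenport: |A + B| ≥ min(p, |A| + |B| - 1) for A, B nonempty in Z/pZ.
|A| = 4, |B| = 2, p = 7.
CD lower bound = min(7, 4 + 2 - 1) = min(7, 5) = 5.
Compute A + B mod 7 directly:
a = 0: 0+0=0, 0+1=1
a = 1: 1+0=1, 1+1=2
a = 5: 5+0=5, 5+1=6
a = 6: 6+0=6, 6+1=0
A + B = {0, 1, 2, 5, 6}, so |A + B| = 5.
Verify: 5 ≥ 5? Yes ✓.

CD lower bound = 5, actual |A + B| = 5.


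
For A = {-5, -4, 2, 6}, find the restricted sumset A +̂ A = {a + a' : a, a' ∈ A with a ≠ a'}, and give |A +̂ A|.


Restricted sumset: A +̂ A = {a + a' : a ∈ A, a' ∈ A, a ≠ a'}.
Equivalently, take A + A and drop any sum 2a that is achievable ONLY as a + a for a ∈ A (i.e. sums representable only with equal summands).
Enumerate pairs (a, a') with a < a' (symmetric, so each unordered pair gives one sum; this covers all a ≠ a'):
  -5 + -4 = -9
  -5 + 2 = -3
  -5 + 6 = 1
  -4 + 2 = -2
  -4 + 6 = 2
  2 + 6 = 8
Collected distinct sums: {-9, -3, -2, 1, 2, 8}
|A +̂ A| = 6
(Reference bound: |A +̂ A| ≥ 2|A| - 3 for |A| ≥ 2, with |A| = 4 giving ≥ 5.)

|A +̂ A| = 6


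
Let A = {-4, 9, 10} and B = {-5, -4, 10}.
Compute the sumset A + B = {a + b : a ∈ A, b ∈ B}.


A + B = {a + b : a ∈ A, b ∈ B}.
Enumerate all |A|·|B| = 3·3 = 9 pairs (a, b) and collect distinct sums.
a = -4: -4+-5=-9, -4+-4=-8, -4+10=6
a = 9: 9+-5=4, 9+-4=5, 9+10=19
a = 10: 10+-5=5, 10+-4=6, 10+10=20
Collecting distinct sums: A + B = {-9, -8, 4, 5, 6, 19, 20}
|A + B| = 7

A + B = {-9, -8, 4, 5, 6, 19, 20}


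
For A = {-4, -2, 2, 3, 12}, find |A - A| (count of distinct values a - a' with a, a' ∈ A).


A - A = {a - a' : a, a' ∈ A}; |A| = 5.
Bounds: 2|A|-1 ≤ |A - A| ≤ |A|² - |A| + 1, i.e. 9 ≤ |A - A| ≤ 21.
Note: 0 ∈ A - A always (from a - a). The set is symmetric: if d ∈ A - A then -d ∈ A - A.
Enumerate nonzero differences d = a - a' with a > a' (then include -d):
Positive differences: {1, 2, 4, 5, 6, 7, 9, 10, 14, 16}
Full difference set: {0} ∪ (positive diffs) ∪ (negative diffs).
|A - A| = 1 + 2·10 = 21 (matches direct enumeration: 21).

|A - A| = 21


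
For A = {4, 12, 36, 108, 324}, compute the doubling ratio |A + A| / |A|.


|A| = 5.
Compute A + A by enumerating all 25 pairs.
A + A = {8, 16, 24, 40, 48, 72, 112, 120, 144, 216, 328, 336, 360, 432, 648}, so |A + A| = 15.
K = |A + A| / |A| = 15/5 = 3/1 ≈ 3.0000.
Reference: AP of size 5 gives K = 9/5 ≈ 1.8000; a fully generic set of size 5 gives K ≈ 3.0000.

|A| = 5, |A + A| = 15, K = 15/5 = 3/1.


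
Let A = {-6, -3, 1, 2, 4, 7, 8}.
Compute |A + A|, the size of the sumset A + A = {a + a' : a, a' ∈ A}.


A + A = {a + a' : a, a' ∈ A}; |A| = 7.
General bounds: 2|A| - 1 ≤ |A + A| ≤ |A|(|A|+1)/2, i.e. 13 ≤ |A + A| ≤ 28.
Lower bound 2|A|-1 is attained iff A is an arithmetic progression.
Enumerate sums a + a' for a ≤ a' (symmetric, so this suffices):
a = -6: -6+-6=-12, -6+-3=-9, -6+1=-5, -6+2=-4, -6+4=-2, -6+7=1, -6+8=2
a = -3: -3+-3=-6, -3+1=-2, -3+2=-1, -3+4=1, -3+7=4, -3+8=5
a = 1: 1+1=2, 1+2=3, 1+4=5, 1+7=8, 1+8=9
a = 2: 2+2=4, 2+4=6, 2+7=9, 2+8=10
a = 4: 4+4=8, 4+7=11, 4+8=12
a = 7: 7+7=14, 7+8=15
a = 8: 8+8=16
Distinct sums: {-12, -9, -6, -5, -4, -2, -1, 1, 2, 3, 4, 5, 6, 8, 9, 10, 11, 12, 14, 15, 16}
|A + A| = 21

|A + A| = 21


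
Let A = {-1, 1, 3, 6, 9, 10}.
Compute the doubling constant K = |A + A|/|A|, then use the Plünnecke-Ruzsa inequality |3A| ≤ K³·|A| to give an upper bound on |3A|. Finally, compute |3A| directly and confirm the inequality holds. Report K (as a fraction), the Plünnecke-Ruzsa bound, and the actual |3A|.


|A| = 6.
Step 1: Compute A + A by enumerating all 36 pairs.
A + A = {-2, 0, 2, 4, 5, 6, 7, 8, 9, 10, 11, 12, 13, 15, 16, 18, 19, 20}, so |A + A| = 18.
Step 2: Doubling constant K = |A + A|/|A| = 18/6 = 18/6 ≈ 3.0000.
Step 3: Plünnecke-Ruzsa gives |3A| ≤ K³·|A| = (3.0000)³ · 6 ≈ 162.0000.
Step 4: Compute 3A = A + A + A directly by enumerating all triples (a,b,c) ∈ A³; |3A| = 31.
Step 5: Check 31 ≤ 162.0000? Yes ✓.

K = 18/6, Plünnecke-Ruzsa bound K³|A| ≈ 162.0000, |3A| = 31, inequality holds.


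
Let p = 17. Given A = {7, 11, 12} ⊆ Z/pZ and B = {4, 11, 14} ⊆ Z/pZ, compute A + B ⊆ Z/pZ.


Work in Z/17Z: reduce every sum a + b modulo 17.
Enumerate all 9 pairs:
a = 7: 7+4=11, 7+11=1, 7+14=4
a = 11: 11+4=15, 11+11=5, 11+14=8
a = 12: 12+4=16, 12+11=6, 12+14=9
Distinct residues collected: {1, 4, 5, 6, 8, 9, 11, 15, 16}
|A + B| = 9 (out of 17 total residues).

A + B = {1, 4, 5, 6, 8, 9, 11, 15, 16}


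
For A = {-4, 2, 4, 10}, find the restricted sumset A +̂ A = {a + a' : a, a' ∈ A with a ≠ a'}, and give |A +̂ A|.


Restricted sumset: A +̂ A = {a + a' : a ∈ A, a' ∈ A, a ≠ a'}.
Equivalently, take A + A and drop any sum 2a that is achievable ONLY as a + a for a ∈ A (i.e. sums representable only with equal summands).
Enumerate pairs (a, a') with a < a' (symmetric, so each unordered pair gives one sum; this covers all a ≠ a'):
  -4 + 2 = -2
  -4 + 4 = 0
  -4 + 10 = 6
  2 + 4 = 6
  2 + 10 = 12
  4 + 10 = 14
Collected distinct sums: {-2, 0, 6, 12, 14}
|A +̂ A| = 5
(Reference bound: |A +̂ A| ≥ 2|A| - 3 for |A| ≥ 2, with |A| = 4 giving ≥ 5.)

|A +̂ A| = 5


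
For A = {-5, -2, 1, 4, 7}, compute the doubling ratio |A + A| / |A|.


|A| = 5.
Compute A + A by enumerating all 25 pairs.
A + A = {-10, -7, -4, -1, 2, 5, 8, 11, 14}, so |A + A| = 9.
K = |A + A| / |A| = 9/5 (already in lowest terms) ≈ 1.8000.
Reference: AP of size 5 gives K = 9/5 ≈ 1.8000; a fully generic set of size 5 gives K ≈ 3.0000.

|A| = 5, |A + A| = 9, K = 9/5.


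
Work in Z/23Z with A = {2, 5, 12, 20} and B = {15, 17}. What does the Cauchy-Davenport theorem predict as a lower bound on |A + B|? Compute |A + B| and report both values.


Cauchy-Davenport: |A + B| ≥ min(p, |A| + |B| - 1) for A, B nonempty in Z/pZ.
|A| = 4, |B| = 2, p = 23.
CD lower bound = min(23, 4 + 2 - 1) = min(23, 5) = 5.
Compute A + B mod 23 directly:
a = 2: 2+15=17, 2+17=19
a = 5: 5+15=20, 5+17=22
a = 12: 12+15=4, 12+17=6
a = 20: 20+15=12, 20+17=14
A + B = {4, 6, 12, 14, 17, 19, 20, 22}, so |A + B| = 8.
Verify: 8 ≥ 5? Yes ✓.

CD lower bound = 5, actual |A + B| = 8.


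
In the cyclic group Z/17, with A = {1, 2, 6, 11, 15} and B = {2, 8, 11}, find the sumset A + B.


Work in Z/17Z: reduce every sum a + b modulo 17.
Enumerate all 15 pairs:
a = 1: 1+2=3, 1+8=9, 1+11=12
a = 2: 2+2=4, 2+8=10, 2+11=13
a = 6: 6+2=8, 6+8=14, 6+11=0
a = 11: 11+2=13, 11+8=2, 11+11=5
a = 15: 15+2=0, 15+8=6, 15+11=9
Distinct residues collected: {0, 2, 3, 4, 5, 6, 8, 9, 10, 12, 13, 14}
|A + B| = 12 (out of 17 total residues).

A + B = {0, 2, 3, 4, 5, 6, 8, 9, 10, 12, 13, 14}


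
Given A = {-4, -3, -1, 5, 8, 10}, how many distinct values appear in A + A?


A + A = {a + a' : a, a' ∈ A}; |A| = 6.
General bounds: 2|A| - 1 ≤ |A + A| ≤ |A|(|A|+1)/2, i.e. 11 ≤ |A + A| ≤ 21.
Lower bound 2|A|-1 is attained iff A is an arithmetic progression.
Enumerate sums a + a' for a ≤ a' (symmetric, so this suffices):
a = -4: -4+-4=-8, -4+-3=-7, -4+-1=-5, -4+5=1, -4+8=4, -4+10=6
a = -3: -3+-3=-6, -3+-1=-4, -3+5=2, -3+8=5, -3+10=7
a = -1: -1+-1=-2, -1+5=4, -1+8=7, -1+10=9
a = 5: 5+5=10, 5+8=13, 5+10=15
a = 8: 8+8=16, 8+10=18
a = 10: 10+10=20
Distinct sums: {-8, -7, -6, -5, -4, -2, 1, 2, 4, 5, 6, 7, 9, 10, 13, 15, 16, 18, 20}
|A + A| = 19

|A + A| = 19


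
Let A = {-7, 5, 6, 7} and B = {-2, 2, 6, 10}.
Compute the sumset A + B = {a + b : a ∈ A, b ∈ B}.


A + B = {a + b : a ∈ A, b ∈ B}.
Enumerate all |A|·|B| = 4·4 = 16 pairs (a, b) and collect distinct sums.
a = -7: -7+-2=-9, -7+2=-5, -7+6=-1, -7+10=3
a = 5: 5+-2=3, 5+2=7, 5+6=11, 5+10=15
a = 6: 6+-2=4, 6+2=8, 6+6=12, 6+10=16
a = 7: 7+-2=5, 7+2=9, 7+6=13, 7+10=17
Collecting distinct sums: A + B = {-9, -5, -1, 3, 4, 5, 7, 8, 9, 11, 12, 13, 15, 16, 17}
|A + B| = 15

A + B = {-9, -5, -1, 3, 4, 5, 7, 8, 9, 11, 12, 13, 15, 16, 17}


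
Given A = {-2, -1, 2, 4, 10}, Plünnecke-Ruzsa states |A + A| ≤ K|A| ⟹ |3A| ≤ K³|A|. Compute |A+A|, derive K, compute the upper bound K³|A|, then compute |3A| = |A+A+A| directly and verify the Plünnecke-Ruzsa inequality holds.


|A| = 5.
Step 1: Compute A + A by enumerating all 25 pairs.
A + A = {-4, -3, -2, 0, 1, 2, 3, 4, 6, 8, 9, 12, 14, 20}, so |A + A| = 14.
Step 2: Doubling constant K = |A + A|/|A| = 14/5 = 14/5 ≈ 2.8000.
Step 3: Plünnecke-Ruzsa gives |3A| ≤ K³·|A| = (2.8000)³ · 5 ≈ 109.7600.
Step 4: Compute 3A = A + A + A directly by enumerating all triples (a,b,c) ∈ A³; |3A| = 26.
Step 5: Check 26 ≤ 109.7600? Yes ✓.

K = 14/5, Plünnecke-Ruzsa bound K³|A| ≈ 109.7600, |3A| = 26, inequality holds.


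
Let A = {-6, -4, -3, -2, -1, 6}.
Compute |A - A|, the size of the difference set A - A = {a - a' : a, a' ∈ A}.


A - A = {a - a' : a, a' ∈ A}; |A| = 6.
Bounds: 2|A|-1 ≤ |A - A| ≤ |A|² - |A| + 1, i.e. 11 ≤ |A - A| ≤ 31.
Note: 0 ∈ A - A always (from a - a). The set is symmetric: if d ∈ A - A then -d ∈ A - A.
Enumerate nonzero differences d = a - a' with a > a' (then include -d):
Positive differences: {1, 2, 3, 4, 5, 7, 8, 9, 10, 12}
Full difference set: {0} ∪ (positive diffs) ∪ (negative diffs).
|A - A| = 1 + 2·10 = 21 (matches direct enumeration: 21).

|A - A| = 21


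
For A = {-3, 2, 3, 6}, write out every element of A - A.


A - A = {a - a' : a, a' ∈ A}.
Compute a - a' for each ordered pair (a, a'):
a = -3: -3--3=0, -3-2=-5, -3-3=-6, -3-6=-9
a = 2: 2--3=5, 2-2=0, 2-3=-1, 2-6=-4
a = 3: 3--3=6, 3-2=1, 3-3=0, 3-6=-3
a = 6: 6--3=9, 6-2=4, 6-3=3, 6-6=0
Collecting distinct values (and noting 0 appears from a-a):
A - A = {-9, -6, -5, -4, -3, -1, 0, 1, 3, 4, 5, 6, 9}
|A - A| = 13

A - A = {-9, -6, -5, -4, -3, -1, 0, 1, 3, 4, 5, 6, 9}


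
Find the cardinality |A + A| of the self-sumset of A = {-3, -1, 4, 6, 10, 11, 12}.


A + A = {a + a' : a, a' ∈ A}; |A| = 7.
General bounds: 2|A| - 1 ≤ |A + A| ≤ |A|(|A|+1)/2, i.e. 13 ≤ |A + A| ≤ 28.
Lower bound 2|A|-1 is attained iff A is an arithmetic progression.
Enumerate sums a + a' for a ≤ a' (symmetric, so this suffices):
a = -3: -3+-3=-6, -3+-1=-4, -3+4=1, -3+6=3, -3+10=7, -3+11=8, -3+12=9
a = -1: -1+-1=-2, -1+4=3, -1+6=5, -1+10=9, -1+11=10, -1+12=11
a = 4: 4+4=8, 4+6=10, 4+10=14, 4+11=15, 4+12=16
a = 6: 6+6=12, 6+10=16, 6+11=17, 6+12=18
a = 10: 10+10=20, 10+11=21, 10+12=22
a = 11: 11+11=22, 11+12=23
a = 12: 12+12=24
Distinct sums: {-6, -4, -2, 1, 3, 5, 7, 8, 9, 10, 11, 12, 14, 15, 16, 17, 18, 20, 21, 22, 23, 24}
|A + A| = 22

|A + A| = 22


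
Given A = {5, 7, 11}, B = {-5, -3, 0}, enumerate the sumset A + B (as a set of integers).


A + B = {a + b : a ∈ A, b ∈ B}.
Enumerate all |A|·|B| = 3·3 = 9 pairs (a, b) and collect distinct sums.
a = 5: 5+-5=0, 5+-3=2, 5+0=5
a = 7: 7+-5=2, 7+-3=4, 7+0=7
a = 11: 11+-5=6, 11+-3=8, 11+0=11
Collecting distinct sums: A + B = {0, 2, 4, 5, 6, 7, 8, 11}
|A + B| = 8

A + B = {0, 2, 4, 5, 6, 7, 8, 11}
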